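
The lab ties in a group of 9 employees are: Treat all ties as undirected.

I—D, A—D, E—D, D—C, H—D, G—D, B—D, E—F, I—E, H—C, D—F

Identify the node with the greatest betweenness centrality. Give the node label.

D

Unnormalized betweenness of each node: A:0, B:0, C:0, D:49/2, E:1/2, F:0, G:0, H:0, I:0.
D has the largest value, 49/2, making it the main broker — the node through which the most shortest paths run.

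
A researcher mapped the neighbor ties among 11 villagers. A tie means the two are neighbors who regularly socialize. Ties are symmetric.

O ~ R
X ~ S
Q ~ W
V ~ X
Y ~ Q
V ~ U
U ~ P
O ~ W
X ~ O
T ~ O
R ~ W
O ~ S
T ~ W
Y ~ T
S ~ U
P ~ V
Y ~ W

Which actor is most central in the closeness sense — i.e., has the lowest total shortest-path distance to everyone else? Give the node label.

O

Farness (sum of distances to all others) for each node — O:16, P:31, Q:27, R:22, S:19, T:21, U:24, V:24, W:19, X:19, Y:26.
The smallest farness is 16, for O, so O has the highest closeness.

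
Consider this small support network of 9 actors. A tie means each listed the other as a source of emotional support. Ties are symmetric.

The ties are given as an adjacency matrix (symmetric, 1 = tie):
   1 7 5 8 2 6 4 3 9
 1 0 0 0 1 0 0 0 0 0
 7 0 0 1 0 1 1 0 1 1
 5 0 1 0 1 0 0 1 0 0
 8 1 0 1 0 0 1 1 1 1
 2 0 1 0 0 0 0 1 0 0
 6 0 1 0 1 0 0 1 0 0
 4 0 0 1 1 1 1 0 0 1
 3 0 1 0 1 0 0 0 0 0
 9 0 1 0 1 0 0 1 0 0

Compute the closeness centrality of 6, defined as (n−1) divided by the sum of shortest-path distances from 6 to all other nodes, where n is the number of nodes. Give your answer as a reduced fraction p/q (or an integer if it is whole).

Distances from 6: 1:2, 2:2, 3:2, 4:1, 5:2, 7:1, 8:1, 9:2. Sum = 13.
n = 9, so closeness = 8/13.

8/13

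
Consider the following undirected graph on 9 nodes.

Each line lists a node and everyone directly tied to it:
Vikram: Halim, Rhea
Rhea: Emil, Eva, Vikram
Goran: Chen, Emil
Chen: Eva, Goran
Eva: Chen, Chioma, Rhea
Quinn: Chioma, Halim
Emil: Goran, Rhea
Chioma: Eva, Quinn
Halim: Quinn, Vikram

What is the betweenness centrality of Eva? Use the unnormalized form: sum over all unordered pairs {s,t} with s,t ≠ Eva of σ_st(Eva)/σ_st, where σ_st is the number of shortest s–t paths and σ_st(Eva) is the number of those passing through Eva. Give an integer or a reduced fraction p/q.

Pairs whose geodesics pass through Eva — Emil–Chioma: 1; Emil–Quinn: 1/2; Goran–Chioma: 1; Goran–Quinn: 1; Chen–Chioma: 1; Chen–Quinn: 1; Chen–Halim: 2/2; Chen–Vikram: 1; Chen–Rhea: 1; Chioma–Vikram: 1/2; Chioma–Rhea: 1; Quinn–Rhea: 1/2.
All other pairs contribute 0.
Summing the contributions gives betweenness(Eva) = 21/2.

21/2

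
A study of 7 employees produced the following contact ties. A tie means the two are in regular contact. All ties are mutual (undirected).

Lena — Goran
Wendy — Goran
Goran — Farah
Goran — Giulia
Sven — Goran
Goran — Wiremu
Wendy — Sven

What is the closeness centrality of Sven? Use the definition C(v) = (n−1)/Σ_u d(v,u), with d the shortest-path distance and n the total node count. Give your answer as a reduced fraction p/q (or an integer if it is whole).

3/5

Distances from Sven: Farah:2, Giulia:2, Goran:1, Lena:2, Wendy:1, Wiremu:2. Sum = 10.
n = 7, so closeness = 6/10 = 3/5.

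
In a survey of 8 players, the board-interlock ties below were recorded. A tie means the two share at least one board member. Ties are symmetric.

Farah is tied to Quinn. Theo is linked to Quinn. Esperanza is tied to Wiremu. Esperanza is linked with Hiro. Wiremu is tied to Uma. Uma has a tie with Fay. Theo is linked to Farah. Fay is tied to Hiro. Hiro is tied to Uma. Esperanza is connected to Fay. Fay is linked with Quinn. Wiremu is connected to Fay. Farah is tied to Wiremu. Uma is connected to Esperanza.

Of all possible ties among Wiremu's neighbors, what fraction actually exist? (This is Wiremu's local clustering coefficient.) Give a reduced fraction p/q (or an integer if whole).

1/2

Wiremu's neighbors: Esperanza, Farah, Fay, and Uma (k = 4).
Possible neighbor pairs: C(4,2) = 6. Edges among them: Esperanza–Fay, Esperanza–Uma, Fay–Uma → e = 3.
Clustering(Wiremu) = 3/6 = 1/2.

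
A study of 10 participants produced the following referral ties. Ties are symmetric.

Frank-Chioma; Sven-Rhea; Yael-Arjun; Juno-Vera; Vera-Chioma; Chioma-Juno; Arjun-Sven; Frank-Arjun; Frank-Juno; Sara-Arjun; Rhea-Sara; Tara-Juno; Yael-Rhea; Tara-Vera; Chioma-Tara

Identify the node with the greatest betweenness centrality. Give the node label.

Arjun

Unnormalized betweenness of each node: Arjun:43/2, Chioma:6, Frank:20, Juno:6, Rhea:3/2, Sara:2, Sven:2, Tara:0, Vera:0, Yael:2.
Arjun has the largest value, 43/2, making it the main broker — the node through which the most shortest paths run.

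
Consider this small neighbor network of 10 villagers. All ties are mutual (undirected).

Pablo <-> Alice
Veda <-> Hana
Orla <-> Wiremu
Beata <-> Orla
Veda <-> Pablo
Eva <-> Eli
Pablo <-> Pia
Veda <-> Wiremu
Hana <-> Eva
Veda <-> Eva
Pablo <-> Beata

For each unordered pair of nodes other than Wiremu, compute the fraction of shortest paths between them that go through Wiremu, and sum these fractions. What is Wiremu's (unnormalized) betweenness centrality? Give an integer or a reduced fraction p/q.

Pairs whose geodesics pass through Wiremu — Hana–Orla: 1; Eva–Orla: 1; Orla–Eli: 1; Orla–Veda: 1.
All other pairs contribute 0.
Summing the contributions gives betweenness(Wiremu) = 4.

4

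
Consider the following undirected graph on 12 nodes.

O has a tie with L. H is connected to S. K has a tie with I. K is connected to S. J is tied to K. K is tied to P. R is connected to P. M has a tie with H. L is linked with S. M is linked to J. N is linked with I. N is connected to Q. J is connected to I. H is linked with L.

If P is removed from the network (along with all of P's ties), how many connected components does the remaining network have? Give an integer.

2

Without P, the remaining ties split the others into: {H, I, J, K, L, M, N, O, Q, S}; {R}.
That's 2 separate components.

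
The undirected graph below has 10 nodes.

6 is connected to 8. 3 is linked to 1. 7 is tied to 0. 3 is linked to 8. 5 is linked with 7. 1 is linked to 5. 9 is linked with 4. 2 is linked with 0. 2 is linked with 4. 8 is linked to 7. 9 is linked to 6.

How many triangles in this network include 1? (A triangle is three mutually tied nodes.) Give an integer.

1's neighbors are 3 and 5, but none of them are tied to each other, so no triangle contains 1.

0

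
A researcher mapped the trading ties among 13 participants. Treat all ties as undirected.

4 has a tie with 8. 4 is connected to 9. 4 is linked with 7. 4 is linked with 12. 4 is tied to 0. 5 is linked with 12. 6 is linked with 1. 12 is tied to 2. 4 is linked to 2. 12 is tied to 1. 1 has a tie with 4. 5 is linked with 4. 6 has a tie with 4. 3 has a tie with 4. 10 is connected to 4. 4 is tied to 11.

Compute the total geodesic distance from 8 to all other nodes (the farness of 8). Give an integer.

Distances from 8: 0:2, 1:2, 2:2, 3:2, 4:1, 5:2, 6:2, 7:2, 9:2, 10:2, 11:2, 12:2.
Sum = 2 + 2 + 2 + 2 + 1 + 2 + 2 + 2 + 2 + 2 + 2 + 2 = 23.

23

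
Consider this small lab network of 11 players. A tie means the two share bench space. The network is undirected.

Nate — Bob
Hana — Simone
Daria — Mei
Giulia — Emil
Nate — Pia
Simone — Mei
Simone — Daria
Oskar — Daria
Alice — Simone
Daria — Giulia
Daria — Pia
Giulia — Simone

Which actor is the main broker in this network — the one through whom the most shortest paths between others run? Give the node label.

Unnormalized betweenness of each node: Alice:0, Bob:0, Daria:28, Emil:0, Giulia:9, Hana:0, Mei:0, Nate:9, Oskar:0, Pia:16, Simone:18.
Daria has the largest value, 28, making it the main broker — the node through which the most shortest paths run.

Daria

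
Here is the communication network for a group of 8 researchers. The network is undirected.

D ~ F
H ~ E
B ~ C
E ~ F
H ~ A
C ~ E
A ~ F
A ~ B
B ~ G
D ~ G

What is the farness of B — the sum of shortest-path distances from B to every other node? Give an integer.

Distances from B: A:1, C:1, D:2, E:2, F:2, G:1, H:2.
Sum = 1 + 1 + 2 + 2 + 2 + 1 + 2 = 11.

11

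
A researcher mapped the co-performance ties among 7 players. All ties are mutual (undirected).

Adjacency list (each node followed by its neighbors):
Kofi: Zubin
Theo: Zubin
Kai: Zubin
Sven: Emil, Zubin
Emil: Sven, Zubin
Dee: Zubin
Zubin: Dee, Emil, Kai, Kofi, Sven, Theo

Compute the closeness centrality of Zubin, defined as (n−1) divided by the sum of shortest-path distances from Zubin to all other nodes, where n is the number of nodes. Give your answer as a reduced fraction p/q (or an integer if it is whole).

1

Distances from Zubin: Dee:1, Emil:1, Kai:1, Kofi:1, Sven:1, Theo:1. Sum = 6.
n = 7, so closeness = 6/6 = 1.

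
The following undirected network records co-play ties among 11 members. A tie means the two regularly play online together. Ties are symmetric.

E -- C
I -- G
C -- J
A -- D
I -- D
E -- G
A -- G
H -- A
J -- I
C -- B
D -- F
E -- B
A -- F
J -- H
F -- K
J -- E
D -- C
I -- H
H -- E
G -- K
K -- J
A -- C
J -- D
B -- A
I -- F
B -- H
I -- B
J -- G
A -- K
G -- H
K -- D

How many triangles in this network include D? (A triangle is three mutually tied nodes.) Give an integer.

8

D's neighbors: A, C, F, I, J, and K.
Neighbor pairs that are themselves tied: D–A–C; D–A–F; D–A–K; D–C–J; D–F–I; D–F–K; D–I–J; D–J–K. Each forms one triangle with D, for 8 in total.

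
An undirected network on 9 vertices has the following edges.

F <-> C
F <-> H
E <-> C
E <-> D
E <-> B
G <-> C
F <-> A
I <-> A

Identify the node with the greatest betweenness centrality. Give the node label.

Unnormalized betweenness of each node: A:7, B:0, C:19, D:0, E:13, F:17, G:0, H:0, I:0.
C has the largest value, 19, making it the main broker — the node through which the most shortest paths run.

C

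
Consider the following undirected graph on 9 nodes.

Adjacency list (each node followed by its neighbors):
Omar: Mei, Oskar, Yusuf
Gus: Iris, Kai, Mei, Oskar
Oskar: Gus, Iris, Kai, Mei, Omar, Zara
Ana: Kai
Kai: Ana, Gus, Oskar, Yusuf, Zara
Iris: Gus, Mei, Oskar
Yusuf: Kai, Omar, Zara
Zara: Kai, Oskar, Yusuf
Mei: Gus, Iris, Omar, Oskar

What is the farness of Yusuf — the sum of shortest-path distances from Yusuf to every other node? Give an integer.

Distances from Yusuf: Ana:2, Gus:2, Iris:3, Kai:1, Mei:2, Omar:1, Oskar:2, Zara:1.
Sum = 2 + 2 + 3 + 1 + 2 + 1 + 2 + 1 = 14.

14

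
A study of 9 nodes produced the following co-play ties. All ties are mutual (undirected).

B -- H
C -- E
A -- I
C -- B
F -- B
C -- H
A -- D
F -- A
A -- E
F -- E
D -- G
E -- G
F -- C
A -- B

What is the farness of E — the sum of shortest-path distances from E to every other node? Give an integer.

Distances from E: A:1, B:2, C:1, D:2, F:1, G:1, H:2, I:2.
Sum = 1 + 2 + 1 + 2 + 1 + 1 + 2 + 2 = 12.

12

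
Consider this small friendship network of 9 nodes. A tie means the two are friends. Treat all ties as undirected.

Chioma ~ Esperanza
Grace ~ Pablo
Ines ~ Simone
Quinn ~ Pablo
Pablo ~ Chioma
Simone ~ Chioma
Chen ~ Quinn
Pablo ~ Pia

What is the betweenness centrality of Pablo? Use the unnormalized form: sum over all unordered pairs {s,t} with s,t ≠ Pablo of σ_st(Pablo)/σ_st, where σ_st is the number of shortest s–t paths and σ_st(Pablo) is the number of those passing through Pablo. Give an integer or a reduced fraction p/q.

21

Pairs whose geodesics pass through Pablo — Chioma–Quinn: 1; Chioma–Pia: 1; Chioma–Grace: 1; Chioma–Chen: 1; Quinn–Ines: 1; Quinn–Esperanza: 1; Quinn–Pia: 1; Quinn–Grace: 1; Quinn–Simone: 1; Ines–Pia: 1; Ines–Grace: 1; Ines–Chen: 1; Esperanza–Pia: 1; Esperanza–Grace: 1 … (+7 more pairs).
All other pairs contribute 0.
Summing the contributions gives betweenness(Pablo) = 21.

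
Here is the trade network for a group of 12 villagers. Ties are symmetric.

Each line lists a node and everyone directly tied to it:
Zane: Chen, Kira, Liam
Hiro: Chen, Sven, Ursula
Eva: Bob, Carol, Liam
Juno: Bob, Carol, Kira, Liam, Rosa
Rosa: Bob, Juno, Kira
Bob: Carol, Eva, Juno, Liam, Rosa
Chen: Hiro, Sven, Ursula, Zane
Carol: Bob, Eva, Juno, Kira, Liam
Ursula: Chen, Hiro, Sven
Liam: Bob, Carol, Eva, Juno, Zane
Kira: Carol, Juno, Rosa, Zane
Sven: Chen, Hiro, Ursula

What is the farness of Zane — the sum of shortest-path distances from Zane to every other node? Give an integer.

19

Distances from Zane: Bob:2, Carol:2, Chen:1, Eva:2, Hiro:2, Juno:2, Kira:1, Liam:1, Rosa:2, Sven:2, Ursula:2.
Sum = 2 + 2 + 1 + 2 + 2 + 2 + 1 + 1 + 2 + 2 + 2 = 19.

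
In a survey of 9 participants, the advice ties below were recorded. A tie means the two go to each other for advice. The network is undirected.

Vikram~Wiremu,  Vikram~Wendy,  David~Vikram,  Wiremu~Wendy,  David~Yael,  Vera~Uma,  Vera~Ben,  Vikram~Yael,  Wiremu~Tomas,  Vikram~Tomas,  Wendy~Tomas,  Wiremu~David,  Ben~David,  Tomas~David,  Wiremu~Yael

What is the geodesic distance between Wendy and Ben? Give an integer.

One shortest route is Wendy – Vikram – David – Ben, which uses 3 edges, and at distance 2 from Wendy we only reach {David, Yael}, which does not include Ben. So d(Wendy,Ben) = 3.

3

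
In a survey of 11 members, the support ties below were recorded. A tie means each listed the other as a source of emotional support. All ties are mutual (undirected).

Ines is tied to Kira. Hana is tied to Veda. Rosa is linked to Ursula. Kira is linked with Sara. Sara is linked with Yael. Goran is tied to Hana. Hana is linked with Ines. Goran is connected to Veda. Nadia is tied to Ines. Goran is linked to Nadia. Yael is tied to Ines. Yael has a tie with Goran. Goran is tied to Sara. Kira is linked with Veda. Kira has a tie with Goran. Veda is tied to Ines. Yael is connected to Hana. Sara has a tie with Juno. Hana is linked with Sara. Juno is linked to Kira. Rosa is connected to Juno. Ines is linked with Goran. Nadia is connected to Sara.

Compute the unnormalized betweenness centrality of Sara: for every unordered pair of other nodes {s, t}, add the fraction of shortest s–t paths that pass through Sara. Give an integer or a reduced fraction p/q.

Pairs whose geodesics pass through Sara — Nadia–Yael: 1/3; Nadia–Hana: 1/3; Nadia–Kira: 1/3; Nadia–Juno: 1; Nadia–Rosa: 1; Nadia–Ursula: 1; Yael–Kira: 1/3; Yael–Juno: 1; Yael–Rosa: 1; Yael–Ursula: 1; Hana–Kira: 1/4; Hana–Juno: 1; Hana–Rosa: 1; Hana–Ursula: 1 … (+3 more pairs).
All other pairs contribute 0.
Summing the contributions gives betweenness(Sara) = 145/12.

145/12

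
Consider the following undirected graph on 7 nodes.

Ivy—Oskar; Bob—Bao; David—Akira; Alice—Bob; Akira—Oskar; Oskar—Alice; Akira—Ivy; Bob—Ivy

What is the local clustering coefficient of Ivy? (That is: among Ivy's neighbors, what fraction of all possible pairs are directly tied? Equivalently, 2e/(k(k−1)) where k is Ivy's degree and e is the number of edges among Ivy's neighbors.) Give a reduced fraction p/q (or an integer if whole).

Ivy's neighbors: Akira, Bob, and Oskar (k = 3).
Possible neighbor pairs: C(3,2) = 3. Edges among them: Akira–Oskar → e = 1.
Clustering(Ivy) = 1/3.

1/3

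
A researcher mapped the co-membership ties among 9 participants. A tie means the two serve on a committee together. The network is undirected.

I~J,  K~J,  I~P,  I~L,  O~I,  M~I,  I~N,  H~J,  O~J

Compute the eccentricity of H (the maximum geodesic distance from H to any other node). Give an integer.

Distances from H: I:2, J:1, K:2, L:3, M:3, N:3, O:2, P:3.
The largest is 3 (to P, N, M, and L), so the eccentricity of H is 3.

3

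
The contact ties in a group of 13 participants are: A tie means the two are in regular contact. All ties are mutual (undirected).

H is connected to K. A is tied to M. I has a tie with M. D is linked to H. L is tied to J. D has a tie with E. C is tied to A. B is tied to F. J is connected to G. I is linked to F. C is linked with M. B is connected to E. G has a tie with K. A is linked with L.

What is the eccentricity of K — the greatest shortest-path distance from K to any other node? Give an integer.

6

Distances from K: A:4, B:4, C:5, D:2, E:3, F:5, G:1, H:1, I:6, J:2, L:3, M:5.
The largest is 6 (to I), so the eccentricity of K is 6.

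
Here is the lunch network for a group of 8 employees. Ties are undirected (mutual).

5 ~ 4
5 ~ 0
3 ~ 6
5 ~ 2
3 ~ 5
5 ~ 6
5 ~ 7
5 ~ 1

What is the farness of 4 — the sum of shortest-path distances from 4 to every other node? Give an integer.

Distances from 4: 0:2, 1:2, 2:2, 3:2, 5:1, 6:2, 7:2.
Sum = 2 + 2 + 2 + 2 + 1 + 2 + 2 = 13.

13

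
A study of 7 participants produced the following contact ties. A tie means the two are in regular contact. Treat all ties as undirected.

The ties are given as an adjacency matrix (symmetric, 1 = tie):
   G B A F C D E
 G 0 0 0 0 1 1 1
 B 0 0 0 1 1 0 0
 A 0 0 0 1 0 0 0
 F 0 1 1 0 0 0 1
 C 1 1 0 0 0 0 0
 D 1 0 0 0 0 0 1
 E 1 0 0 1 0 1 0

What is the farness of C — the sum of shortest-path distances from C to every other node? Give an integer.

Distances from C: A:3, B:1, D:2, E:2, F:2, G:1.
Sum = 3 + 1 + 2 + 2 + 2 + 1 = 11.

11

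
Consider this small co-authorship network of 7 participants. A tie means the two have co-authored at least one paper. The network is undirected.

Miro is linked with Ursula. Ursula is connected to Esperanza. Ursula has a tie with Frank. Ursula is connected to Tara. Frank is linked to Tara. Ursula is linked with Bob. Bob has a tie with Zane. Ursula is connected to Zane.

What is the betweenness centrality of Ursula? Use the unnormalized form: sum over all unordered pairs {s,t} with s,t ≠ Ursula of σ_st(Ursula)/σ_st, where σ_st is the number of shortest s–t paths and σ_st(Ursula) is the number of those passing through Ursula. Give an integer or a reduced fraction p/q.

Pairs whose geodesics pass through Ursula — Esperanza–Bob: 1; Esperanza–Zane: 1; Esperanza–Tara: 1; Esperanza–Miro: 1; Esperanza–Frank: 1; Bob–Tara: 1; Bob–Miro: 1; Bob–Frank: 1; Zane–Tara: 1; Zane–Miro: 1; Zane–Frank: 1; Tara–Miro: 1; Miro–Frank: 1.
All other pairs contribute 0.
Summing the contributions gives betweenness(Ursula) = 13.

13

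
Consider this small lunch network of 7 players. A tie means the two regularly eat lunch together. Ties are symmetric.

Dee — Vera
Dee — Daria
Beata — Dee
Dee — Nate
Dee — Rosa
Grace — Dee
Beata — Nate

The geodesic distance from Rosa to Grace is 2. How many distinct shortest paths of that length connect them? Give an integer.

The shortest distance is 2, and the only length-2 path is Rosa–Dee–Grace. So there is exactly 1 shortest path.

1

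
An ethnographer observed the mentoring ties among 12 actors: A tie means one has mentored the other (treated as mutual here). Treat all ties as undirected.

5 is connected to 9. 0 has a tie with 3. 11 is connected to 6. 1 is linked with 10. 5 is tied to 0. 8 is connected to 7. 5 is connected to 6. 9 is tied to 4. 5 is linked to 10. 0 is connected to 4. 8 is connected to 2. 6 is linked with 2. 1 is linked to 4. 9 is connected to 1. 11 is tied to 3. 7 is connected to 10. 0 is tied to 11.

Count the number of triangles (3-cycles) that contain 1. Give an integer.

1

1's neighbors: 4, 9, and 10.
Neighbor pairs that are themselves tied: 1–4–9. Each forms one triangle with 1, for 1 in total.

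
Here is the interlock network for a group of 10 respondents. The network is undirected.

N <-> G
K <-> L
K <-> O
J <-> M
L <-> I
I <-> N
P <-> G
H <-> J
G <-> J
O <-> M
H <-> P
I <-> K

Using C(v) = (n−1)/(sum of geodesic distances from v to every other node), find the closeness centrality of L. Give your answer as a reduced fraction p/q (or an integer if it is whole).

9/25

Distances from L: G:3, H:5, I:1, J:4, K:1, M:3, N:2, O:2, P:4. Sum = 25.
n = 10, so closeness = 9/25.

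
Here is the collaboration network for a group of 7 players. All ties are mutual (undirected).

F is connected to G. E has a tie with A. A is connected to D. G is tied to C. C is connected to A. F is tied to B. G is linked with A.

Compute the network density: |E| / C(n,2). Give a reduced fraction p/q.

There are 7 edges and 7 nodes, so the maximum possible is C(7,2) = 21.
Density = 7/21 = 1/3.

1/3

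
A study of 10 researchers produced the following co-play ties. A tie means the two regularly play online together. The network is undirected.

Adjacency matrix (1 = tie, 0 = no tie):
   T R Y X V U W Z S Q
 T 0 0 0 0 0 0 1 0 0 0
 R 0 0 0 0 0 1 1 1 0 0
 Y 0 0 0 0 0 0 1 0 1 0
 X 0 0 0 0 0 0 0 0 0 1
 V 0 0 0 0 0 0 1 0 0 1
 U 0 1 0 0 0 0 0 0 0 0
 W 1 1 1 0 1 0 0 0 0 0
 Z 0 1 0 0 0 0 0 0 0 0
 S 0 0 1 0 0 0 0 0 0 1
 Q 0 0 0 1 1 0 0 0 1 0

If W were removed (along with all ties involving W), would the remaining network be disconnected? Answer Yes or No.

Yes

Removing W leaves {T} with no path to {R, U, and Z}, so the network splits into 3 components. W is a cut vertex.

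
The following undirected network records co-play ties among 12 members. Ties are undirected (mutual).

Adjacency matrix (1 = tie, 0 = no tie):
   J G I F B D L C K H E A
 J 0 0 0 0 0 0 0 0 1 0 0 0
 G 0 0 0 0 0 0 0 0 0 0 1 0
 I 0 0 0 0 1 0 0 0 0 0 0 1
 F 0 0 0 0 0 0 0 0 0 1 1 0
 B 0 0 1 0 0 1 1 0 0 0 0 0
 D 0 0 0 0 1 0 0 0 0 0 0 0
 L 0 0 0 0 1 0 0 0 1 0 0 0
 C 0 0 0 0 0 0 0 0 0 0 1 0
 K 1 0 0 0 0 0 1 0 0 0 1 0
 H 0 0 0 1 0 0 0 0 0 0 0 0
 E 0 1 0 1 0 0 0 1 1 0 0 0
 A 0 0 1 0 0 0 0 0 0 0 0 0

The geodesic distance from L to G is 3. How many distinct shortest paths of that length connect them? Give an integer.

The shortest distance is 3, and the only length-3 path is L–K–E–G. So there is exactly 1 shortest path.

1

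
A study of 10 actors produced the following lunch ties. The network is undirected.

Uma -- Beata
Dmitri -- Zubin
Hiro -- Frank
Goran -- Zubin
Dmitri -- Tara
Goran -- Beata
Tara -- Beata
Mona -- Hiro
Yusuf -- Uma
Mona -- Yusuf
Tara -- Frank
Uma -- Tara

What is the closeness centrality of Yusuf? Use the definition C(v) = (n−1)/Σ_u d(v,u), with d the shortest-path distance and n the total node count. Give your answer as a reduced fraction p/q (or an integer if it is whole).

Distances from Yusuf: Beata:2, Dmitri:3, Frank:3, Goran:3, Hiro:2, Mona:1, Tara:2, Uma:1, Zubin:4. Sum = 21.
n = 10, so closeness = 9/21 = 3/7.

3/7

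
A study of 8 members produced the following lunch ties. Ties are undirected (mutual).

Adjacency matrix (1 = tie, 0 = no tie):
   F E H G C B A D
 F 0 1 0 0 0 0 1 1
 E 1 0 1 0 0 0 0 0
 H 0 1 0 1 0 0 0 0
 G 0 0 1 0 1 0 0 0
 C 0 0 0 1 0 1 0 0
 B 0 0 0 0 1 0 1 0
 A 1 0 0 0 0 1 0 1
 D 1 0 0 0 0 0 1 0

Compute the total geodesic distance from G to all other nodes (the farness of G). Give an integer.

16

Distances from G: A:3, B:2, C:1, D:4, E:2, F:3, H:1.
Sum = 3 + 2 + 1 + 4 + 2 + 3 + 1 = 16.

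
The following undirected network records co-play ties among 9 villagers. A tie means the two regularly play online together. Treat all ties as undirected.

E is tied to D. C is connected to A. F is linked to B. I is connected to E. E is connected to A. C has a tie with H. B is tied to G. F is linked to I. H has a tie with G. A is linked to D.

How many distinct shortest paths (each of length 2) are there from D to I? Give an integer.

1

The shortest distance is 2, and the only length-2 path is D–E–I. So there is exactly 1 shortest path.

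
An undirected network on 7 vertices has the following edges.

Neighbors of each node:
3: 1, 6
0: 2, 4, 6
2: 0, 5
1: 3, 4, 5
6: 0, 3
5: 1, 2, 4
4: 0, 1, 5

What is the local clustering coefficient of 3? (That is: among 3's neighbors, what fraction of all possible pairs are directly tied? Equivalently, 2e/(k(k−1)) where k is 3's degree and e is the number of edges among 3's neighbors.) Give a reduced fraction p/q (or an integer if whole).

3's neighbors: 1 and 6 (k = 2).
Possible neighbor pairs: C(2,2) = 1. Edges among them: none → e = 0.
Clustering(3) = 0/1.

0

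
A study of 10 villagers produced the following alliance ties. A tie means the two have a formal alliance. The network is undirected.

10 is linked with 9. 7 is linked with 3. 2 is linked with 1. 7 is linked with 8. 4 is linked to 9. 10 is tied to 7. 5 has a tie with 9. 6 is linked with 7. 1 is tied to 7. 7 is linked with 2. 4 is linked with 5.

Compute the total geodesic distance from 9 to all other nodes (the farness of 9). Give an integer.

20

Distances from 9: 1:3, 2:3, 3:3, 4:1, 5:1, 6:3, 7:2, 8:3, 10:1.
Sum = 3 + 3 + 3 + 1 + 1 + 3 + 2 + 3 + 1 = 20.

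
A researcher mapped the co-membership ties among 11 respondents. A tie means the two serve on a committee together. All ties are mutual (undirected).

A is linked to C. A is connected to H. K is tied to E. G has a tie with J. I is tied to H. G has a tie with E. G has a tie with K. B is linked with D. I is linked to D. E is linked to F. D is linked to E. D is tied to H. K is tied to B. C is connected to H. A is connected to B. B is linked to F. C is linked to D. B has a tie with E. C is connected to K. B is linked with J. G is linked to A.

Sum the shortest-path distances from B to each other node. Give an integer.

Distances from B: A:1, C:2, D:1, E:1, F:1, G:2, H:2, I:2, J:1, K:1.
Sum = 1 + 2 + 1 + 1 + 1 + 2 + 2 + 2 + 1 + 1 = 14.

14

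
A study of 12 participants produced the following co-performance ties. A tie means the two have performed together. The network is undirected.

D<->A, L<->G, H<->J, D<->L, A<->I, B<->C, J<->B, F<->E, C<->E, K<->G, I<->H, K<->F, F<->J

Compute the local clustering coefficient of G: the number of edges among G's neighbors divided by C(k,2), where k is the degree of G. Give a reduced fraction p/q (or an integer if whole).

G's neighbors: K and L (k = 2).
Possible neighbor pairs: C(2,2) = 1. Edges among them: none → e = 0.
Clustering(G) = 0/1.

0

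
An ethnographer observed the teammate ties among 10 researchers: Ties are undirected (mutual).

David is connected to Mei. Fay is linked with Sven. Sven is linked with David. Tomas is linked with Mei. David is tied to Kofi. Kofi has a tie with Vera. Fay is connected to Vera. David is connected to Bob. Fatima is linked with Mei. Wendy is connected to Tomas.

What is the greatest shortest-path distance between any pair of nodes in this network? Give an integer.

Eccentricity of each node (its greatest distance to any other): Bob:4, David:3, Fatima:4, Fay:5, Kofi:4, Mei:3, Sven:4, Tomas:4, Vera:5, Wendy:5.
The maximum eccentricity is 5, realized for instance by the pair Vera–Wendy via Vera – Kofi – David – Mei – Tomas – Wendy. So the diameter is 5.

5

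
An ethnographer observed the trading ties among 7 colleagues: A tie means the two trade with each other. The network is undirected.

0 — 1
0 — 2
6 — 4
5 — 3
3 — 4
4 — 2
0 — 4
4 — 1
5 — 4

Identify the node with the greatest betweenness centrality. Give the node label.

4

Unnormalized betweenness of each node: 0:1/2, 1:0, 2:0, 3:0, 4:23/2, 5:0, 6:0.
4 has the largest value, 23/2, making it the main broker — the node through which the most shortest paths run.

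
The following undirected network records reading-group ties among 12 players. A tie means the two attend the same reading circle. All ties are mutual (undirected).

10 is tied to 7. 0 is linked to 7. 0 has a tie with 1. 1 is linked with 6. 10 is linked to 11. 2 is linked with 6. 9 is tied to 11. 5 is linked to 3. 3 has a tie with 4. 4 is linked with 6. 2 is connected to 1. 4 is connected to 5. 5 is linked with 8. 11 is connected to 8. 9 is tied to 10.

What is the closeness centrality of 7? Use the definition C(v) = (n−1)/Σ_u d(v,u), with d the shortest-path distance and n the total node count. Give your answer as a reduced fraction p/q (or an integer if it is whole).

Distances from 7: 0:1, 1:2, 2:3, 3:5, 4:4, 5:4, 6:3, 8:3, 9:2, 10:1, 11:2. Sum = 30.
n = 12, so closeness = 11/30.

11/30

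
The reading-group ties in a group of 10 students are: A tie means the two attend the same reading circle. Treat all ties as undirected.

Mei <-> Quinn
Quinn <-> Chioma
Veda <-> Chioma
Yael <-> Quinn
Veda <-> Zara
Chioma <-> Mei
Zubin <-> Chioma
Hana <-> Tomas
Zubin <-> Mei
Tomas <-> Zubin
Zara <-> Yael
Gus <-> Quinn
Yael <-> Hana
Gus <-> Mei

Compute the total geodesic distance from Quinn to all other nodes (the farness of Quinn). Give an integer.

15

Distances from Quinn: Chioma:1, Gus:1, Hana:2, Mei:1, Tomas:3, Veda:2, Yael:1, Zara:2, Zubin:2.
Sum = 1 + 1 + 2 + 1 + 3 + 2 + 1 + 2 + 2 = 15.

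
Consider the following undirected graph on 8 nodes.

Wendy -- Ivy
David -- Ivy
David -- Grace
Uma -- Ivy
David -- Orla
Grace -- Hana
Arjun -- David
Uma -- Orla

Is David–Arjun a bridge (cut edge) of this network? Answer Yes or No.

Without the David–Arjun edge there is no alternate route between David and Arjun, so the network disconnects. It is a bridge.

Yes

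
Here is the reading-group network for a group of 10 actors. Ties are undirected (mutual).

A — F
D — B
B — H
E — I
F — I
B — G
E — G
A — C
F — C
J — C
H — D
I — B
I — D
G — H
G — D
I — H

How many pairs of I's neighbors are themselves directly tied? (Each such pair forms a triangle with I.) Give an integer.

3

I's neighbors: B, D, E, F, and H.
Neighbor pairs that are themselves tied: I–B–D; I–B–H; I–D–H. Each forms one triangle with I, for 3 in total.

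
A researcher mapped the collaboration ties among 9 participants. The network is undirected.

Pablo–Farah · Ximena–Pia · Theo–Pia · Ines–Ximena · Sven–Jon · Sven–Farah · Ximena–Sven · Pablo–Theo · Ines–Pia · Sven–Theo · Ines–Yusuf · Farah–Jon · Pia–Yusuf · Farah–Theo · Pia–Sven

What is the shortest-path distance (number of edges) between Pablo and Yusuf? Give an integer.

3

One shortest route is Pablo – Theo – Pia – Yusuf, which uses 3 edges, and at distance 2 from Pablo we only reach {Jon, Pia, Sven}, which does not include Yusuf. So d(Pablo,Yusuf) = 3.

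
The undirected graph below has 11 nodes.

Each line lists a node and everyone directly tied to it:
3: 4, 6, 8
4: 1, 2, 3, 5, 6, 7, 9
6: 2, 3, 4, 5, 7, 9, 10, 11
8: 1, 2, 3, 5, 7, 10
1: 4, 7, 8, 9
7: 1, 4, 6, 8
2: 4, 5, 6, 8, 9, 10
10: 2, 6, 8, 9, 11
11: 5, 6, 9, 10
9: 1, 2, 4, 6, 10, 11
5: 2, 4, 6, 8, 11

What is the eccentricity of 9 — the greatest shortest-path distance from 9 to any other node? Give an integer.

2

Distances from 9: 1:1, 2:1, 3:2, 4:1, 5:2, 6:1, 7:2, 8:2, 10:1, 11:1.
The largest is 2 (to 5, 7, 8, and 3), so the eccentricity of 9 is 2.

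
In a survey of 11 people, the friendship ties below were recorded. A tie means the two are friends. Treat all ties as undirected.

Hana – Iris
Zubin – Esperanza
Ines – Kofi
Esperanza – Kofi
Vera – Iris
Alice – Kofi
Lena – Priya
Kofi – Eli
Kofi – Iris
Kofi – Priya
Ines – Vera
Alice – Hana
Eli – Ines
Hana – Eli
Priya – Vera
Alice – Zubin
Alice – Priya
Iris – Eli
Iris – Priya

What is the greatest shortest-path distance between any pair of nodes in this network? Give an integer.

3

Eccentricity of each node (its greatest distance to any other): Alice:2, Eli:3, Esperanza:3, Hana:3, Ines:3, Iris:3, Kofi:2, Lena:3, Priya:2, Vera:3, Zubin:3.
The maximum eccentricity is 3, realized for instance by the pair Vera–Esperanza via Vera – Ines – Kofi – Esperanza. So the diameter is 3.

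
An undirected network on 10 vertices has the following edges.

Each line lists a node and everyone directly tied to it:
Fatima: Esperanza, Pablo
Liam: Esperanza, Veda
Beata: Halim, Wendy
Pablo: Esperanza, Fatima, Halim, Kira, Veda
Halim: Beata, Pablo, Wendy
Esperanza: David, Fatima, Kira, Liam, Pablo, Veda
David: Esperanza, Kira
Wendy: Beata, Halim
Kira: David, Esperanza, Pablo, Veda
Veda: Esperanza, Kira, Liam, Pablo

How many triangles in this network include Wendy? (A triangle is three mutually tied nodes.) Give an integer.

1

Wendy's neighbors: Beata and Halim.
Neighbor pairs that are themselves tied: Wendy–Beata–Halim. Each forms one triangle with Wendy, for 1 in total.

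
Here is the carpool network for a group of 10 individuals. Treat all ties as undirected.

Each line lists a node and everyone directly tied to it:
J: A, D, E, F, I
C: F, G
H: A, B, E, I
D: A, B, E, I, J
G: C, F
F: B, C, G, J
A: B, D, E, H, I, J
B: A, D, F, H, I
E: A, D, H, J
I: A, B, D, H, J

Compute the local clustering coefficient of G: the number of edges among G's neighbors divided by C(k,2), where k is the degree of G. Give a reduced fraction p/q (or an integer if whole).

G's neighbors: C and F (k = 2).
Possible neighbor pairs: C(2,2) = 1. Edges among them: C–F → e = 1.
Clustering(G) = 1/1.

1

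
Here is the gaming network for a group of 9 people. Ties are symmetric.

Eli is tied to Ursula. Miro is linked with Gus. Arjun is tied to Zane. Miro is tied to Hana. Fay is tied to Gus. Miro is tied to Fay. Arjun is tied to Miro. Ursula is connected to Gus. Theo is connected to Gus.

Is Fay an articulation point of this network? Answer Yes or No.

No

Even without Fay, every remaining node can still reach every other (the residual graph is connected), so Fay is not a cut vertex.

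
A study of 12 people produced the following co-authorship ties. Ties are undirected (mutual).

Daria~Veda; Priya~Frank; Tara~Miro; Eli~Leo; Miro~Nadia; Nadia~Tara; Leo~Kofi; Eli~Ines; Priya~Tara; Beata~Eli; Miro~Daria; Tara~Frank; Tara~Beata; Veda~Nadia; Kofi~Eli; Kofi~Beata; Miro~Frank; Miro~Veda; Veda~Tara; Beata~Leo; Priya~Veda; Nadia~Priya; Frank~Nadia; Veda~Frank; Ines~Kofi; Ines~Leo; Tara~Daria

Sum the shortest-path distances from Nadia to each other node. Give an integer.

Distances from Nadia: Beata:2, Daria:2, Eli:3, Frank:1, Ines:4, Kofi:3, Leo:3, Miro:1, Priya:1, Tara:1, Veda:1.
Sum = 2 + 2 + 3 + 1 + 4 + 3 + 3 + 1 + 1 + 1 + 1 = 22.

22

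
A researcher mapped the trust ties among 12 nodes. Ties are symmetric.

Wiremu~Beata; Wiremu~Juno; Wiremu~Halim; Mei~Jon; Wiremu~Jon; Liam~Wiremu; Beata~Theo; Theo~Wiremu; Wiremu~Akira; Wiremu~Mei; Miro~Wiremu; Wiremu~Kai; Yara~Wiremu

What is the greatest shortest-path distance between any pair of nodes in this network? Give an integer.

Eccentricity of each node (its greatest distance to any other): Akira:2, Beata:2, Halim:2, Jon:2, Juno:2, Kai:2, Liam:2, Mei:2, Miro:2, Theo:2, Wiremu:1, Yara:2.
The maximum eccentricity is 2, realized for instance by the pair Liam–Miro via Liam – Wiremu – Miro. So the diameter is 2.

2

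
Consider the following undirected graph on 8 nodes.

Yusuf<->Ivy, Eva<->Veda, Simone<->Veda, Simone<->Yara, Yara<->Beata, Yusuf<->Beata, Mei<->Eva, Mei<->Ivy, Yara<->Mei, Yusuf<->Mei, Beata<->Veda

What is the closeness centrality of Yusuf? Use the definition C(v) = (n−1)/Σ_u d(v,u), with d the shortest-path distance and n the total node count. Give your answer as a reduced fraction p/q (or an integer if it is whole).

Distances from Yusuf: Beata:1, Eva:2, Ivy:1, Mei:1, Simone:3, Veda:2, Yara:2. Sum = 12.
n = 8, so closeness = 7/12.

7/12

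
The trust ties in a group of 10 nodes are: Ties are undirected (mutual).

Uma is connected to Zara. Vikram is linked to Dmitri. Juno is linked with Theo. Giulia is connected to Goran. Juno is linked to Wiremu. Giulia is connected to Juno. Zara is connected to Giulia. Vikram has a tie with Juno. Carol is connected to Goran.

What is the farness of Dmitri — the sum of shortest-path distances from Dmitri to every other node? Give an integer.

30

Distances from Dmitri: Carol:5, Giulia:3, Goran:4, Juno:2, Theo:3, Uma:5, Vikram:1, Wiremu:3, Zara:4.
Sum = 5 + 3 + 4 + 2 + 3 + 5 + 1 + 3 + 4 = 30.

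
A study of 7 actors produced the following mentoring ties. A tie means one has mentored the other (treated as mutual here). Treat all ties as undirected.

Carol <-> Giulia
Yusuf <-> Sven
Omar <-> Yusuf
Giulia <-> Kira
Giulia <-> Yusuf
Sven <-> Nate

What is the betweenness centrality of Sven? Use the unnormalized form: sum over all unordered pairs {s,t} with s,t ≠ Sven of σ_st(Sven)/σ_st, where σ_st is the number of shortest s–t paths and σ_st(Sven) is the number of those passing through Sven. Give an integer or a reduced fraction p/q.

Pairs whose geodesics pass through Sven — Omar–Nate: 1; Nate–Carol: 1; Nate–Yusuf: 1; Nate–Giulia: 1; Nate–Kira: 1.
All other pairs contribute 0.
Summing the contributions gives betweenness(Sven) = 5.

5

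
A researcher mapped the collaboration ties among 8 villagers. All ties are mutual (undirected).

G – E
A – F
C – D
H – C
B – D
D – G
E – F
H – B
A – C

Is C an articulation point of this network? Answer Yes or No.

Even without C, every remaining node can still reach every other (the residual graph is connected), so C is not a cut vertex.

No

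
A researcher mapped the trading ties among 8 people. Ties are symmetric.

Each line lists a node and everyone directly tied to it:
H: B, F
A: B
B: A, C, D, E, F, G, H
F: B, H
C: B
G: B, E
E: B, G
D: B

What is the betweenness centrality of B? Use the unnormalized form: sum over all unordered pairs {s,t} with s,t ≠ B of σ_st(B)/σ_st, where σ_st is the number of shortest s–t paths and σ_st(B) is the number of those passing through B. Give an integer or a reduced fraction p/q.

Pairs whose geodesics pass through B — E–A: 1; E–D: 1; E–C: 1; E–H: 1; E–F: 1; A–D: 1; A–G: 1; A–C: 1; A–H: 1; A–F: 1; D–G: 1; D–C: 1; D–H: 1; D–F: 1 … (+5 more pairs).
All other pairs contribute 0.
Summing the contributions gives betweenness(B) = 19.

19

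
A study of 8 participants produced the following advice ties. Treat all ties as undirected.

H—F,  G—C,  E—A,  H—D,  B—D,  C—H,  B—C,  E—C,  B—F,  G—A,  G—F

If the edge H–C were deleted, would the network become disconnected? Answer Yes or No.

No

Even without that edge, H still reaches C via H – F – G – C, so the network stays connected. Not a bridge.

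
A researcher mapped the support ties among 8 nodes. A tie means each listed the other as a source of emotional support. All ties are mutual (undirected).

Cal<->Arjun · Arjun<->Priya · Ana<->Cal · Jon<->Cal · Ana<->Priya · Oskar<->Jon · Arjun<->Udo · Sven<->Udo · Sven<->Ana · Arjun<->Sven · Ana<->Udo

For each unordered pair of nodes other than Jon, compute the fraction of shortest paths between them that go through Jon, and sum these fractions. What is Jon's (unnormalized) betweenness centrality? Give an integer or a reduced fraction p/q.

Pairs whose geodesics pass through Jon — Cal–Oskar: 1; Sven–Oskar: 2/2; Udo–Oskar: 2/2; Ana–Oskar: 1; Priya–Oskar: 2/2; Arjun–Oskar: 1.
All other pairs contribute 0.
Summing the contributions gives betweenness(Jon) = 6.

6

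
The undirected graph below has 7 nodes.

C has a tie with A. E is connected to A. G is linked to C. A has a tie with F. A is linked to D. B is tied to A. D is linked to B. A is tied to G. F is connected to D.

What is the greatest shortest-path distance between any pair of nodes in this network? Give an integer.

Eccentricity of each node (its greatest distance to any other): A:1, B:2, C:2, D:2, E:2, F:2, G:2.
The maximum eccentricity is 2, realized for instance by the pair B–G via B – A – G. So the diameter is 2.

2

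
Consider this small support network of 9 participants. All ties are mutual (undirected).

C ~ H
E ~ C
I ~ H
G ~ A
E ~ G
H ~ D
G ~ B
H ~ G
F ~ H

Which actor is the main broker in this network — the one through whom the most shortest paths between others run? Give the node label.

H

Unnormalized betweenness of each node: A:0, B:0, C:2, D:0, E:3/2, F:0, G:15, H:39/2, I:0.
H has the largest value, 39/2, making it the main broker — the node through which the most shortest paths run.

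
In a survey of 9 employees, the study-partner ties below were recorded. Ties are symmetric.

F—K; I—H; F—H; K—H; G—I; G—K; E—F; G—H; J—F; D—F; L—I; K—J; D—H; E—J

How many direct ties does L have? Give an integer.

1

L is directly tied to I. That is 1 neighbor, so the degree of L is 1.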